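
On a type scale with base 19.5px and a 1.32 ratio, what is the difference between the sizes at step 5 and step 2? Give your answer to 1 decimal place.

44.2px

Step 2: 19.5 × 1.32² = 33.977px
Step 5: 19.5 × 1.32⁵ = 78.146px
Difference: 78.146 − 33.977 = 44.169px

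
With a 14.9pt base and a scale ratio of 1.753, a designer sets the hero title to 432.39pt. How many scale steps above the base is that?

6

1.753ⁿ = 432.39 / 14.9 = 29.0195
n = ln(29.0195) / ln(1.753) = 3.3680 / 0.5613 ≈ 6.00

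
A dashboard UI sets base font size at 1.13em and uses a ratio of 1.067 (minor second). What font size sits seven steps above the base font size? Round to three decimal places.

1.779em

1.13 × 1.067⁷ = 1.13 × 1.57453 ≈ 1.779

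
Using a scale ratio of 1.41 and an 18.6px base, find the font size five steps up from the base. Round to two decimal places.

103.66px

18.6 × 1.41⁵ = 18.6 × 5.57308 ≈ 103.66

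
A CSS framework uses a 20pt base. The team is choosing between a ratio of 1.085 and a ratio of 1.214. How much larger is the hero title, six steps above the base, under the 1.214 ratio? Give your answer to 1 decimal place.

At 1.085: 20.0 × 1.085⁶ = 32.629pt
At 1.214: 20.0 × 1.214⁶ = 64.024pt
Difference: 64.024 − 32.629 = 31.395pt

31.4pt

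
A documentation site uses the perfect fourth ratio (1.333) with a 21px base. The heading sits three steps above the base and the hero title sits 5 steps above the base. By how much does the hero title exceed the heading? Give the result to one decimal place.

Step 3: 21.0 × 1.333³ = 49.740px
Step 5: 21.0 × 1.333⁵ = 88.383px
Difference: 88.383 − 49.740 = 38.643px

38.6px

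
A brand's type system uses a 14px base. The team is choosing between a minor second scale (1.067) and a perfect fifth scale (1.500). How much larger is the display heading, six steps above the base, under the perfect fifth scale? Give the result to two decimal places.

138.81px

Minor second: 14.0 × 1.067⁶ = 20.6593px
Perfect fifth: 14.0 × 1.500⁶ = 159.4688px
Difference: 159.4688 − 20.6593 = 138.8095px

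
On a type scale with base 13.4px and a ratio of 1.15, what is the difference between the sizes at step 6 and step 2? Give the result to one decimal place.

Step 2: 13.4 × 1.15² = 17.721px
Step 6: 13.4 × 1.15⁶ = 30.995px
Difference: 30.995 − 17.721 = 13.274px

13.3px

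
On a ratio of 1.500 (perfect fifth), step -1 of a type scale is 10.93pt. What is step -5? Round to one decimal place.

2.2pt

The gap is -5 − (-1) = -4 steps, so the factor is 1.500^-4.
10.93 ÷ 1.500⁴ = 10.93 ÷ 5.06250 ≈ 2.159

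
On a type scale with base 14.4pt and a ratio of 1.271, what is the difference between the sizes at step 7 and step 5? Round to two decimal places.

Step 5: 14.4 × 1.271⁵ = 47.7629pt
Step 7: 14.4 × 1.271⁷ = 77.1581pt
Difference: 77.1581 − 47.7629 = 29.3952pt

29.40pt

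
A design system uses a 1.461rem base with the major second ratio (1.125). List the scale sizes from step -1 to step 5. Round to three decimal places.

Step -1: 1.461 ÷ 1.125 = 1.299
Step 0: 1.461rem
Step 1: 1.461 × 1.125 = 1.644
Step 2: 1.461 × 1.125² = 1.849
Step 3: 1.461 × 1.125³ = 2.080
Step 4: 1.461 × 1.125⁴ = 2.340
Step 5: 1.461 × 1.125⁵ = 2.633

1.299rem, 1.461rem, 1.644rem, 1.849rem, 2.080rem, 2.340rem, 2.633rem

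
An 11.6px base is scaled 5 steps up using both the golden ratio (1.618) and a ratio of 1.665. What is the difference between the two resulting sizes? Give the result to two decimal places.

19.80px

Golden ratio: 11.6 × 1.618⁵ = 128.6325px
At 1.665: 11.6 × 1.665⁵ = 148.4326px
Difference: 148.4326 − 128.6325 = 19.8001px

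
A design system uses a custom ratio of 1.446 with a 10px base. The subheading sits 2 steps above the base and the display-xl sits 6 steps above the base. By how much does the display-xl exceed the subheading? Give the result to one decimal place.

Step 2: 10.0 × 1.446² = 20.909px
Step 6: 10.0 × 1.446⁶ = 91.413px
Difference: 91.413 − 20.909 = 70.504px

70.5px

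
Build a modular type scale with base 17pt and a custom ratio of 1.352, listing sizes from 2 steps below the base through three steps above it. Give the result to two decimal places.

9.30pt, 12.57pt, 17.00pt, 22.98pt, 31.07pt, 42.01pt

Step -2: 17.0 ÷ 1.352² = 9.30
Step -1: 17.0 ÷ 1.352 = 12.57
Step 0: 17pt
Step 1: 17.0 × 1.352 = 22.98
Step 2: 17.0 × 1.352² = 31.07
Step 3: 17.0 × 1.352³ = 42.01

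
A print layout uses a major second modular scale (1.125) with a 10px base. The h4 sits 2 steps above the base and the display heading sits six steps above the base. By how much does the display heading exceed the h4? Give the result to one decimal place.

Step 2: 10.0 × 1.125² = 12.656px
Step 6: 10.0 × 1.125⁶ = 20.273px
Difference: 20.273 − 12.656 = 7.617px

7.6px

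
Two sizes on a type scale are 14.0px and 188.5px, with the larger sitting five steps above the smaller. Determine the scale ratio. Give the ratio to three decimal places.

The ratio satisfies 14.0 × r⁵ = 188.5, so r = (188.5 / 14.0)^(1/5).
r = 13.4643^(1/5) ≈ 1.6820

1.682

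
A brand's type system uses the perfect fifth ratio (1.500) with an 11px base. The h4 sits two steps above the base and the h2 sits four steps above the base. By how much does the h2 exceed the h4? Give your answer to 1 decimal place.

30.9px

Step 2: 11.0 × 1.500² = 24.750px
Step 4: 11.0 × 1.500⁴ = 55.688px
Difference: 55.688 − 24.750 = 30.938px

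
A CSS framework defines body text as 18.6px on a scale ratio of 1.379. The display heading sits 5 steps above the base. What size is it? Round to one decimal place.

18.6 × 1.379⁵ = 18.6 × 4.98679 ≈ 92.75

92.8px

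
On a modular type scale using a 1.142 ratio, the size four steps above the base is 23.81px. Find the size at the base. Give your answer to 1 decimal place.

14.0px

The gap is 0 − (4) = -4 steps, so the factor is 1.142^-4.
23.81 ÷ 1.142⁴ = 23.81 ÷ 1.70084 ≈ 13.999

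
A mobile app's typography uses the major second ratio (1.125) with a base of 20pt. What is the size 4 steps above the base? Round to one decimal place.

32.0pt

A modular type scale is a geometric sequence: sizeₙ = base × rⁿ.
20.0 × 1.125⁴ = 20.0 × 1.60181 ≈ 32.04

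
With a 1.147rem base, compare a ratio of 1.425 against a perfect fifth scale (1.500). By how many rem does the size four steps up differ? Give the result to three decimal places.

At 1.425: 1.147 × 1.425⁴ = 4.72958rem
Perfect fifth: 1.147 × 1.500⁴ = 5.80669rem
Difference: 5.80669 − 4.72958 = 1.07711rem

1.077rem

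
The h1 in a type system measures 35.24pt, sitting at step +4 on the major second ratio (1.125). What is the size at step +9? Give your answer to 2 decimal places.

35.24 × 1.125⁵ = 35.24 × 1.80203 ≈ 63.504

63.50pt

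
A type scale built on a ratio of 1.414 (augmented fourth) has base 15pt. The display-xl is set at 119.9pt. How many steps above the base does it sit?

1.414ⁿ = 119.9 / 15 = 7.9933
n = ln(7.9933) / ln(1.414) = 2.0786 / 0.3464 ≈ 6.00

6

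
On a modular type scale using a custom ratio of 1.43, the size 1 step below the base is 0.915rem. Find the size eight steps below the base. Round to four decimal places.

0.0748rem

0.915 ÷ 1.43⁷ = 0.915 ÷ 12.22791 ≈ 0.0748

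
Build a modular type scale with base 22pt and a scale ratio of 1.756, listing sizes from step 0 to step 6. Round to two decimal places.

22.00pt, 38.63pt, 67.84pt, 119.12pt, 209.18pt, 367.32pt, 645.01pt

Step 0: 22pt
Step 1: 22.0 × 1.756 = 38.63
Step 2: 22.0 × 1.756² = 67.84
Step 3: 22.0 × 1.756³ = 119.12
Step 4: 22.0 × 1.756⁴ = 209.18
Step 5: 22.0 × 1.756⁵ = 367.32
Step 6: 22.0 × 1.756⁶ = 645.01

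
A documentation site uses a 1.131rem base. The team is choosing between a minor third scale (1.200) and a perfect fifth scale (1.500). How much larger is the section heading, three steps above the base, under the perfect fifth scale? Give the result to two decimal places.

1.86rem

Minor third: 1.131 × 1.200³ = 1.9544rem
Perfect fifth: 1.131 × 1.500³ = 3.8171rem
Difference: 3.8171 − 1.9544 = 1.8627rem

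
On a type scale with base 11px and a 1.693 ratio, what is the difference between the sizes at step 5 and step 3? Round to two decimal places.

Step 3: 11.0 × 1.693³ = 53.3782px
Step 5: 11.0 × 1.693⁵ = 152.9951px
Difference: 152.9951 − 53.3782 = 99.6169px

99.62px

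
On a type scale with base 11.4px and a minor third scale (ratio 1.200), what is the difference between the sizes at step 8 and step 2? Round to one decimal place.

32.6px

Step 2: 11.4 × 1.200² = 16.416px
Step 8: 11.4 × 1.200⁸ = 49.018px
Difference: 49.018 − 16.416 = 32.602px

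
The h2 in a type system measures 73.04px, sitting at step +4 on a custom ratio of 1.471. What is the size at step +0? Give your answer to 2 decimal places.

73.04 ÷ 1.471⁴ = 73.04 ÷ 4.68221 ≈ 15.599

15.60px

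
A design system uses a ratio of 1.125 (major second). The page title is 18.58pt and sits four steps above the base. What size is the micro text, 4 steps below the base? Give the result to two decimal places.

7.24pt

The gap is -4 − (4) = -8 steps, so the factor is 1.125^-8.
18.58 ÷ 1.125⁸ = 18.58 ÷ 2.56578 ≈ 7.241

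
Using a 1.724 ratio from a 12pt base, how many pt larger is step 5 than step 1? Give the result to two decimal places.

162.07pt

Step 1: 12.0 × 1.724 = 20.6880pt
Step 5: 12.0 × 1.724⁵ = 182.7543pt
Difference: 182.7543 − 20.6880 = 162.0663pt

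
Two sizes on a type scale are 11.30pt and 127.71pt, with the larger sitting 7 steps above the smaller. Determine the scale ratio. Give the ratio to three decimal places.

The ratio satisfies 11.30 × r⁷ = 127.71, so r = (127.71 / 11.30)^(1/7).
r = 11.3018^(1/7) ≈ 1.4140

1.414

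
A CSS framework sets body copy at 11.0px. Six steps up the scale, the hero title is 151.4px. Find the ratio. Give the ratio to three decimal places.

1.548

The ratio satisfies 11.0 × r⁶ = 151.4, so r = (151.4 / 11.0)^(1/6).
r = 13.7636^(1/6) ≈ 1.5481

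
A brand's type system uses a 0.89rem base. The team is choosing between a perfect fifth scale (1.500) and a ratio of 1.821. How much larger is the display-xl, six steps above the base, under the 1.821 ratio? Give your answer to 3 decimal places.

Perfect fifth: 0.89 × 1.500⁶ = 10.13766rem
At 1.821: 0.89 × 1.821⁶ = 32.45261rem
Difference: 32.45261 − 10.13766 = 22.31495rem

22.315rem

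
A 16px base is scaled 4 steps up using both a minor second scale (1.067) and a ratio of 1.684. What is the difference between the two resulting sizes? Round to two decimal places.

Minor second: 16.0 × 1.067⁴ = 20.7385px
At 1.684: 16.0 × 1.684⁴ = 128.6733px
Difference: 128.6733 − 20.7385 = 107.9348px

107.93px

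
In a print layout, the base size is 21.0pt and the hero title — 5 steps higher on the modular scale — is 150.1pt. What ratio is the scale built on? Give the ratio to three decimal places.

1.482

r⁵ = 150.1 / 21.0, so r = (150.1/21.0)^(1/5).
r = 7.1476^(1/5) ≈ 1.4819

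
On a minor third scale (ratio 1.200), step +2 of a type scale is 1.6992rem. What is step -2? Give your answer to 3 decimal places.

0.819rem

The gap is -2 − (2) = -4 steps, so the factor is 1.200^-4.
1.6992 ÷ 1.200⁴ = 1.6992 ÷ 2.07360 ≈ 0.819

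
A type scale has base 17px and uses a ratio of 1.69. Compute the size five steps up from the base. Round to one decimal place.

17.0 × 1.69⁵ = 17.0 × 13.78585 ≈ 234.36

234.4px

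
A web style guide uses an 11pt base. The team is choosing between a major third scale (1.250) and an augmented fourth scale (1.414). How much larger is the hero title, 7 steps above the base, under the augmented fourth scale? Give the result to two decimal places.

Major third: 11.0 × 1.250⁷ = 52.4521pt
Augmented fourth: 11.0 × 1.414⁷ = 124.3193pt
Difference: 124.3193 − 52.4521 = 71.8672pt

71.87pt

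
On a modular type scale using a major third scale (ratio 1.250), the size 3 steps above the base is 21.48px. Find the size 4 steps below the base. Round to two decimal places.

4.50px

21.48 ÷ 1.250⁷ = 21.48 ÷ 4.76837 ≈ 4.505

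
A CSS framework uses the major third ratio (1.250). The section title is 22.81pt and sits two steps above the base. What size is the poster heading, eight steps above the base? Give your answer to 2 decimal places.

87.01pt

The gap is 8 − (2) = 6 steps, so the factor is 1.250^6.
22.81 × 1.250⁶ = 22.81 × 3.81470 ≈ 87.013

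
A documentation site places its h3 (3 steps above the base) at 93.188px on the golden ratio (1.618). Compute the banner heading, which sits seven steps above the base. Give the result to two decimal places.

638.67px

93.188 × 1.618⁴ = 93.188 × 6.85353 ≈ 638.666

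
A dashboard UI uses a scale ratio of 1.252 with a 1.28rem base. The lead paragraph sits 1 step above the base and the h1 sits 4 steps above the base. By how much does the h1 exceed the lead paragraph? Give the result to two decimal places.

1.54rem

Step 1: 1.28 × 1.252 = 1.6026rem
Step 4: 1.28 × 1.252⁴ = 3.1450rem
Difference: 3.1450 − 1.6026 = 1.5424rem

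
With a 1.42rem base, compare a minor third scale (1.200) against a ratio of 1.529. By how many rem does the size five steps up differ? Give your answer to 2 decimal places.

Minor third: 1.42 × 1.200⁵ = 3.5334rem
At 1.529: 1.42 × 1.529⁵ = 11.8666rem
Difference: 11.8666 − 3.5334 = 8.3332rem

8.33rem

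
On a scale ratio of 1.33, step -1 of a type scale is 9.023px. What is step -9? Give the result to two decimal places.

9.023 ÷ 1.33⁸ = 9.023 ÷ 9.79069 ≈ 0.922

0.92px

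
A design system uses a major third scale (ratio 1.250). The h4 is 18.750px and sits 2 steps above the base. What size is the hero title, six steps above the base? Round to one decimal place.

Moving from step +2 to step +6 is 4 steps up, so multiply by r⁴.
18.750 × 1.250⁴ = 18.750 × 2.44141 ≈ 45.776

45.8px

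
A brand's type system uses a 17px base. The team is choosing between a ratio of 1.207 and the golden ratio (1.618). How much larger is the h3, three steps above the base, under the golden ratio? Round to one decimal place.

42.1px

At 1.207: 17.0 × 1.207³ = 29.893px
Golden ratio: 17.0 × 1.618³ = 72.009px
Difference: 72.009 − 29.893 = 42.116px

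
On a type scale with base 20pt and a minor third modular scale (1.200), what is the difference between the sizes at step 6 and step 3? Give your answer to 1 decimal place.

Step 3: 20.0 × 1.200³ = 34.560pt
Step 6: 20.0 × 1.200⁶ = 59.720pt
Difference: 59.720 − 34.560 = 25.160pt

25.2pt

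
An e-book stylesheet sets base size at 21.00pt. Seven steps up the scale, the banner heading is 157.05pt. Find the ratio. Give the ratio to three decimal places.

1.333

r⁷ = 157.05 / 21.00, so r = (157.05/21.00)^(1/7).
r = 7.4786^(1/7) ≈ 1.3330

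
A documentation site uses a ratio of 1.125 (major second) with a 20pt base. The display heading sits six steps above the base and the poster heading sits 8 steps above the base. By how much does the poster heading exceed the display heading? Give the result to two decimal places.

10.77pt

Step 6: 20.0 × 1.125⁶ = 40.5457pt
Step 8: 20.0 × 1.125⁸ = 51.3157pt
Difference: 51.3157 − 40.5457 = 10.7700pt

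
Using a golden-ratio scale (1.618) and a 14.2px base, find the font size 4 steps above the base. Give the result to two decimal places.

Each step on a modular scale multiplies by the ratio, so the size n steps from the base is base × ratioⁿ.
14.2 × 1.618⁴ = 14.2 × 6.85353 ≈ 97.32

97.32px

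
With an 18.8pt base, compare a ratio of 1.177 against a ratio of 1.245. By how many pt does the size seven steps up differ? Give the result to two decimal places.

At 1.177: 18.8 × 1.177⁷ = 58.8292pt
At 1.245: 18.8 × 1.245⁷ = 87.1652pt
Difference: 87.1652 − 58.8292 = 28.3360pt

28.34pt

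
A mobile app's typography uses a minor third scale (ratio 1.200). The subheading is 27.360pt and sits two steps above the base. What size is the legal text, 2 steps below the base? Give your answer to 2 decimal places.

27.360 ÷ 1.200⁴ = 27.360 ÷ 2.07360 ≈ 13.194

13.19pt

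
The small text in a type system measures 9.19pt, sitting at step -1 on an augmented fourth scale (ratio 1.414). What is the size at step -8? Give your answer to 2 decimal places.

9.19 ÷ 1.414⁷ = 9.19 ÷ 11.30175 ≈ 0.813

0.81pt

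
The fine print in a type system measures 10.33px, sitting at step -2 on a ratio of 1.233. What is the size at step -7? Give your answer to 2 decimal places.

3.62px

10.33 ÷ 1.233⁵ = 10.33 ÷ 2.84981 ≈ 3.625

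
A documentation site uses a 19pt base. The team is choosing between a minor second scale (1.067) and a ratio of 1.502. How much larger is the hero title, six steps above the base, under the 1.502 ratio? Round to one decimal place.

190.1pt

Minor second: 19.0 × 1.067⁶ = 28.038pt
At 1.502: 19.0 × 1.502⁶ = 218.159pt
Difference: 218.159 − 28.038 = 190.121pt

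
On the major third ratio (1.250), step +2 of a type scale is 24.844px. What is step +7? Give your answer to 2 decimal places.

24.844 × 1.250⁵ = 24.844 × 3.05176 ≈ 75.818

75.82px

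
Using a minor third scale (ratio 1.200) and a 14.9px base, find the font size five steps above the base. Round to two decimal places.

37.08px

14.9 × 1.200⁵ = 14.9 × 2.48832 ≈ 37.08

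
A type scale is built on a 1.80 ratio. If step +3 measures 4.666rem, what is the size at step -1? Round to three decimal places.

0.444rem

4.666 ÷ 1.80⁴ = 4.666 ÷ 10.49760 ≈ 0.444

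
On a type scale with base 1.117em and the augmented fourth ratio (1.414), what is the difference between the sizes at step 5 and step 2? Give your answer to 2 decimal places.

Step 2: 1.117 × 1.414² = 2.2333em
Step 5: 1.117 × 1.414⁵ = 6.3139em
Difference: 6.3139 − 2.2333 = 4.0806em

4.08em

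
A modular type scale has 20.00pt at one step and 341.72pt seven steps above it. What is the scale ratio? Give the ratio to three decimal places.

r⁷ = 341.72 / 20.00, so r = (341.72/20.00)^(1/7).
r = 17.0860^(1/7) ≈ 1.5000

1.500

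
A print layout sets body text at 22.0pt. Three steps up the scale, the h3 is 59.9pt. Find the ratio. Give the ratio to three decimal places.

The ratio satisfies 22.0 × r³ = 59.9, so r = (59.9 / 22.0)^(1/3).
r = 2.7227^(1/3) ≈ 1.3964

1.396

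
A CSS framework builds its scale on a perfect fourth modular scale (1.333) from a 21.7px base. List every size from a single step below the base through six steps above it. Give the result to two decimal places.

Step -1: 21.7 ÷ 1.333 = 16.28
Step 0: 21.7px
Step 1: 21.7 × 1.333 = 28.93
Step 2: 21.7 × 1.333² = 38.56
Step 3: 21.7 × 1.333³ = 51.40
Step 4: 21.7 × 1.333⁴ = 68.51
Step 5: 21.7 × 1.333⁵ = 91.33
Step 6: 21.7 × 1.333⁶ = 121.74

16.28px, 21.70px, 28.93px, 38.56px, 51.40px, 68.51px, 91.33px, 121.74px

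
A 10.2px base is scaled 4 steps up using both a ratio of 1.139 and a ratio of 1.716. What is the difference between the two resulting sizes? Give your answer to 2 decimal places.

At 1.139: 10.2 × 1.139⁴ = 17.1670px
At 1.716: 10.2 × 1.716⁴ = 88.4442px
Difference: 88.4442 − 17.1670 = 71.2772px

71.28px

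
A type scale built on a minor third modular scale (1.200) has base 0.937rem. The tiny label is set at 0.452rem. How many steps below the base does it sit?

1.200ⁿ = 0.937 / 0.452 = 2.0730
n = ln(2.0730) / ln(1.200) = 0.7290 / 0.1823 ≈ 4.00

4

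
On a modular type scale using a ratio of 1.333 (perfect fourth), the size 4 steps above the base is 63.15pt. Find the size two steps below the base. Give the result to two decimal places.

11.26pt

63.15 ÷ 1.333⁶ = 63.15 ÷ 5.61023 ≈ 11.256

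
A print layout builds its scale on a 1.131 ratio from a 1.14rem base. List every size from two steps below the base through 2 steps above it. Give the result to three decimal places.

0.891rem, 1.008rem, 1.140rem, 1.289rem, 1.458rem

Step -2: 1.14 ÷ 1.131² = 0.891
Step -1: 1.14 ÷ 1.131 = 1.008
Step 0: 1.14rem
Step 1: 1.14 × 1.131 = 1.289
Step 2: 1.14 × 1.131² = 1.458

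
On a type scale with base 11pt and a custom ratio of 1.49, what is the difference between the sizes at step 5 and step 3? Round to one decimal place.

Step 3: 11.0 × 1.49³ = 36.387pt
Step 5: 11.0 × 1.49⁵ = 80.784pt
Difference: 80.784 − 36.387 = 44.397pt

44.4pt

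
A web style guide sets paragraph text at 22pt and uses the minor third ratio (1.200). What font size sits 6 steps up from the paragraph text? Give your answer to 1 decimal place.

Every step multiplies by the scale ratio.
22.0 × 1.200⁶ = 22.0 × 2.98598 ≈ 65.69

65.7pt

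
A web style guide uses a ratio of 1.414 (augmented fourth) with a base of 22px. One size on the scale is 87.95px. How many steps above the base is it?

4

1.414ⁿ = 87.95 / 22 = 3.9977
n = ln(3.9977) / ln(1.414) = 1.3857 / 0.3464 ≈ 4.00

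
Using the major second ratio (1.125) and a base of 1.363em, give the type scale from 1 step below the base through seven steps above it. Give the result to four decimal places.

Step -1: 1.363 ÷ 1.125 = 1.2116
Step 0: 1.363em
Step 1: 1.363 × 1.125 = 1.5334
Step 2: 1.363 × 1.125² = 1.7250
Step 3: 1.363 × 1.125³ = 1.9407
Step 4: 1.363 × 1.125⁴ = 2.1833
Step 5: 1.363 × 1.125⁵ = 2.4562
Step 6: 1.363 × 1.125⁶ = 2.7632
Step 7: 1.363 × 1.125⁷ = 3.1086

1.2116em, 1.3630em, 1.5334em, 1.7250em, 1.9407em, 2.1833em, 2.4562em, 2.7632em, 3.1086em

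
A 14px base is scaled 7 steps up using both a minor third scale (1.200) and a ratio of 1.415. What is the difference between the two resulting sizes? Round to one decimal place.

108.8px

Minor third: 14.0 × 1.200⁷ = 50.165px
At 1.415: 14.0 × 1.415⁷ = 159.010px
Difference: 159.010 − 50.165 = 108.845px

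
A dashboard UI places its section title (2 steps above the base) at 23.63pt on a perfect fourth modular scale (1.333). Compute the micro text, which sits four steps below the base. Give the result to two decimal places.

4.21pt

23.63 ÷ 1.333⁶ = 23.63 ÷ 5.61023 ≈ 4.212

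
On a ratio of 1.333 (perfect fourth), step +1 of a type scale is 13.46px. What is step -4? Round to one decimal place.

Moving from step +1 to step -4 is 5 steps down, so divide by r⁵.
13.46 ÷ 1.333⁵ = 13.46 ÷ 4.20873 ≈ 3.198

3.2px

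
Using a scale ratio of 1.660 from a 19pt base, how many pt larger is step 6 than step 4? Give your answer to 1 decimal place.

253.3pt

Step 4: 19.0 × 1.660⁴ = 144.273pt
Step 6: 19.0 × 1.660⁶ = 397.559pt
Difference: 397.559 − 144.273 = 253.286pt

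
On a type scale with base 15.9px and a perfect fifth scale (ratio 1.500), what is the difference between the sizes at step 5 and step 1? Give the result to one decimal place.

Step 1: 15.9 × 1.500 = 23.850px
Step 5: 15.9 × 1.500⁵ = 120.741px
Difference: 120.741 − 23.850 = 96.891px

96.9px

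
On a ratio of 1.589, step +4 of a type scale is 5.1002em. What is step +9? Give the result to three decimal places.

51.666em

5.1002 × 1.589⁵ = 5.1002 × 10.13023 ≈ 51.666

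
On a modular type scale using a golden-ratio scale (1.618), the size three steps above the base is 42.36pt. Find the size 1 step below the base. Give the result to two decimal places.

Moving from step +3 to step -1 is 4 steps down, so divide by r⁴.
42.36 ÷ 1.618⁴ = 42.36 ÷ 6.85353 ≈ 6.181

6.18pt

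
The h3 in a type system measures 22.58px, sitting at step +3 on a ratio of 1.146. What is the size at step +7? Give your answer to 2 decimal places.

22.58 × 1.146⁴ = 22.58 × 1.72480 ≈ 38.946

38.95px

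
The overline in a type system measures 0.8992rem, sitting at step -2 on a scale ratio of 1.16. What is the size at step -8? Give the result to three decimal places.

0.369rem

The gap is -8 − (-2) = -6 steps, so the factor is 1.16^-6.
0.8992 ÷ 1.16⁶ = 0.8992 ÷ 2.43640 ≈ 0.369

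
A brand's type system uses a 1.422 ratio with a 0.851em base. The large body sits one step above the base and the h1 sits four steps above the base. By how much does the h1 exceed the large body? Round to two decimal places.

2.27em

Step 1: 0.851 × 1.422 = 1.2101em
Step 4: 0.851 × 1.422⁴ = 3.4796em
Difference: 3.4796 − 1.2101 = 2.2695em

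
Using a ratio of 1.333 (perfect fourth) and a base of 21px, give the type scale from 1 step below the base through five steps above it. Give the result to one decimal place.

15.8px, 21.0px, 28.0px, 37.3px, 49.7px, 66.3px, 88.4px

Step -1: 21.0 ÷ 1.333 = 15.8
Step 0: 21px
Step 1: 21.0 × 1.333 = 28.0
Step 2: 21.0 × 1.333² = 37.3
Step 3: 21.0 × 1.333³ = 49.7
Step 4: 21.0 × 1.333⁴ = 66.3
Step 5: 21.0 × 1.333⁵ = 88.4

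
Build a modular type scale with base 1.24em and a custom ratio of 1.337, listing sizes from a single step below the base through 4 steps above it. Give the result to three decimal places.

Step -1: 1.24 ÷ 1.337 = 0.927
Step 0: 1.24em
Step 1: 1.24 × 1.337 = 1.658
Step 2: 1.24 × 1.337² = 2.217
Step 3: 1.24 × 1.337³ = 2.964
Step 4: 1.24 × 1.337⁴ = 3.962

0.927em, 1.240em, 1.658em, 2.217em, 2.964em, 3.962em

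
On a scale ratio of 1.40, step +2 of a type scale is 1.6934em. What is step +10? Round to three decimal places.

24.991em

The gap is 10 − (2) = 8 steps, so the factor is 1.40^8.
1.6934 × 1.40⁸ = 1.6934 × 14.75789 ≈ 24.991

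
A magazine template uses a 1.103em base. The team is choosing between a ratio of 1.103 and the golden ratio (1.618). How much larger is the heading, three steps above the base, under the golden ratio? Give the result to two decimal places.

At 1.103: 1.103 × 1.103³ = 1.4801em
Golden ratio: 1.103 × 1.618³ = 4.6721em
Difference: 4.6721 − 1.4801 = 3.1920em

3.19em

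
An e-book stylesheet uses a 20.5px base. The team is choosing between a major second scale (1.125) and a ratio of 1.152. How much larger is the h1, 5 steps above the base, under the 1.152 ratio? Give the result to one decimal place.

Major second: 20.5 × 1.125⁵ = 36.942px
At 1.152: 20.5 × 1.152⁵ = 41.593px
Difference: 41.593 − 36.942 = 4.651px

4.7px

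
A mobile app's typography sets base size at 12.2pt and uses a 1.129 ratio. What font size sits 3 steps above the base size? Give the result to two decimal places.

A modular type scale is a geometric sequence: sizeₙ = base × rⁿ.
12.2 × 1.129³ = 12.2 × 1.43907 ≈ 17.56

17.56pt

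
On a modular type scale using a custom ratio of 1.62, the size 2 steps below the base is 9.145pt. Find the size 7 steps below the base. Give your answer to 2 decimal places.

0.82pt

9.145 ÷ 1.62⁵ = 9.145 ÷ 11.15771 ≈ 0.820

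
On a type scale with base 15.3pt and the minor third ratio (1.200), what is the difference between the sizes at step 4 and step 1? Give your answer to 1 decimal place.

Step 1: 15.3 × 1.200 = 18.360pt
Step 4: 15.3 × 1.200⁴ = 31.726pt
Difference: 31.726 − 18.360 = 13.366pt

13.4pt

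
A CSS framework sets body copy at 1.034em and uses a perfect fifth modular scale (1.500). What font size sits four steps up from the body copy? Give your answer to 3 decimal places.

5.235em

1.034 × 1.500⁴ = 1.034 × 5.06250 ≈ 5.235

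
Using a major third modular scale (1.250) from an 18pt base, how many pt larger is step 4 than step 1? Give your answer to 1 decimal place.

Step 1: 18.0 × 1.250 = 22.500pt
Step 4: 18.0 × 1.250⁴ = 43.945pt
Difference: 43.945 − 22.500 = 21.445pt

21.4pt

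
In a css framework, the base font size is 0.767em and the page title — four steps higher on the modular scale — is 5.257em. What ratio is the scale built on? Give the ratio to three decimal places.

r⁴ = 5.257 / 0.767, so r = (5.257/0.767)^(1/4).
r = 6.8540^(1/4) ≈ 1.6180

1.618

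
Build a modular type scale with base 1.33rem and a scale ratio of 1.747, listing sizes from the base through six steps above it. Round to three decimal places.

Step 0: 1.33rem
Step 1: 1.33 × 1.747 = 2.324
Step 2: 1.33 × 1.747² = 4.059
Step 3: 1.33 × 1.747³ = 7.091
Step 4: 1.33 × 1.747⁴ = 12.389
Step 5: 1.33 × 1.747⁵ = 21.643
Step 6: 1.33 × 1.747⁶ = 37.810

1.330rem, 2.324rem, 4.059rem, 7.091rem, 12.389rem, 21.643rem, 37.810rem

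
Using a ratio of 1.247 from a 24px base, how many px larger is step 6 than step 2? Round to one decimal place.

Step 2: 24.0 × 1.247² = 37.320px
Step 6: 24.0 × 1.247⁶ = 90.242px
Difference: 90.242 − 37.320 = 52.922px

52.9px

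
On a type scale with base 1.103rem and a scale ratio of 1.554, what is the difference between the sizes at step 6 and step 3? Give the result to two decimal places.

11.39rem

Step 3: 1.103 × 1.554³ = 4.1393rem
Step 6: 1.103 × 1.554⁶ = 15.5339rem
Difference: 15.5339 − 4.1393 = 11.3946rem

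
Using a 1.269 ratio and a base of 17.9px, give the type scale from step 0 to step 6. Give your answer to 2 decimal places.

17.90px, 22.72px, 28.83px, 36.58px, 46.42px, 58.91px, 74.75px

Step 0: 17.9px
Step 1: 17.9 × 1.269 = 22.72
Step 2: 17.9 × 1.269² = 28.83
Step 3: 17.9 × 1.269³ = 36.58
Step 4: 17.9 × 1.269⁴ = 46.42
Step 5: 17.9 × 1.269⁵ = 58.91
Step 6: 17.9 × 1.269⁶ = 74.75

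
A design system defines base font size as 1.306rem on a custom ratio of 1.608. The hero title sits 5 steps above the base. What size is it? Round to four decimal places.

14.0402rem

Each step on a modular scale multiplies by the ratio, so the size n steps from the base is base × ratioⁿ.
1.306 × 1.608⁵ = 1.306 × 10.75054 ≈ 14.0402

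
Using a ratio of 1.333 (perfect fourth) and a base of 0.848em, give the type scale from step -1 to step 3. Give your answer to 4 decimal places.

Step -1: 0.848 ÷ 1.333 = 0.6362
Step 0: 0.848em
Step 1: 0.848 × 1.333 = 1.1304
Step 2: 0.848 × 1.333² = 1.5068
Step 3: 0.848 × 1.333³ = 2.0086

0.6362em, 0.8480em, 1.1304em, 1.5068em, 2.0086em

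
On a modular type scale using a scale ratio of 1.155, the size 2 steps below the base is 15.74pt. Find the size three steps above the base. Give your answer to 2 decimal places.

Moving from step -2 to step +3 is 5 steps up, so multiply by r⁵.
15.74 × 1.155⁵ = 15.74 × 2.05546 ≈ 32.353

32.35pt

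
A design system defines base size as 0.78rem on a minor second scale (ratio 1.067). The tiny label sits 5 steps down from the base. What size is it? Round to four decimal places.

A modular type scale is a geometric sequence: sizeₙ = base × rⁿ.
0.78 ÷ 1.067⁵ = 0.78 ÷ 1.38300 ≈ 0.5640

0.5640rem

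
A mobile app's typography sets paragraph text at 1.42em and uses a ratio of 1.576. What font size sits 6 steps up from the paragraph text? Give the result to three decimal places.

21.758em

1.42 × 1.576⁶ = 1.42 × 15.32277 ≈ 21.758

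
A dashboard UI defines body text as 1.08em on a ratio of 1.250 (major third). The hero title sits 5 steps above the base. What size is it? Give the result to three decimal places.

3.296em

A modular type scale is a geometric sequence: sizeₙ = base × rⁿ.
1.08 × 1.250⁵ = 1.08 × 3.05176 ≈ 3.296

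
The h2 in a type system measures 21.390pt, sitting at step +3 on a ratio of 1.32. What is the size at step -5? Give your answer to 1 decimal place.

2.3pt

Moving from step +3 to step -5 is 8 steps down, so divide by r⁸.
21.390 ÷ 1.32⁸ = 21.390 ÷ 9.21704 ≈ 2.321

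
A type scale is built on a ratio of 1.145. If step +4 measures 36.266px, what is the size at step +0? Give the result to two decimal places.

Moving from step +4 to step +0 is 4 steps down, so divide by r⁴.
36.266 ÷ 1.145⁴ = 36.266 ÷ 1.71879 ≈ 21.100

21.10px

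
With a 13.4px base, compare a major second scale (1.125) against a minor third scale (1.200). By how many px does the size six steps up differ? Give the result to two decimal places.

Major second: 13.4 × 1.125⁶ = 27.1656px
Minor third: 13.4 × 1.200⁶ = 40.0122px
Difference: 40.0122 − 27.1656 = 12.8466px

12.85px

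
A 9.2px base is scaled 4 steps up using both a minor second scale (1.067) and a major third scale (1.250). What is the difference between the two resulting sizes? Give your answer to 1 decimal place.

Minor second: 9.2 × 1.067⁴ = 11.925px
Major third: 9.2 × 1.250⁴ = 22.461px
Difference: 22.461 − 11.925 = 10.536px

10.5px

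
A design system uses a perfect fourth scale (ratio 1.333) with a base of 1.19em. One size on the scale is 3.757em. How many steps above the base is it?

1.333ⁿ = 3.757 / 1.19 = 3.1571
n = ln(3.1571) / ln(1.333) = 1.1497 / 0.2874 ≈ 4.00

4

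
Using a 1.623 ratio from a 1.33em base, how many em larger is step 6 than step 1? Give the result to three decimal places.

22.150em

Step 1: 1.33 × 1.623 = 2.15859em
Step 6: 1.33 × 1.623⁶ = 24.30876em
Difference: 24.30876 − 2.15859 = 22.15017em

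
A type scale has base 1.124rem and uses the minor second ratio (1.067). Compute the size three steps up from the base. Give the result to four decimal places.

1.3654rem

Each step on a modular scale multiplies by the ratio, so the size n steps from the base is base × ratioⁿ.
1.124 × 1.067³ = 1.124 × 1.21477 ≈ 1.3654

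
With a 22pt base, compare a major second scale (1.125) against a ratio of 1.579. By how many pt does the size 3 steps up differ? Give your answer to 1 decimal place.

Major second: 22.0 × 1.125³ = 31.324pt
At 1.579: 22.0 × 1.579³ = 86.610pt
Difference: 86.610 − 31.324 = 55.286pt

55.3pt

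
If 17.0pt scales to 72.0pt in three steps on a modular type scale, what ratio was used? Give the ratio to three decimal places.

The ratio satisfies 17.0 × r³ = 72.0, so r = (72.0 / 17.0)^(1/3).
r = 4.2353^(1/3) ≈ 1.6179

1.618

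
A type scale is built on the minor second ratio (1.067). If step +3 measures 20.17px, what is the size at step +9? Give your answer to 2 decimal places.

29.76px

20.17 × 1.067⁶ = 20.17 × 1.47566 ≈ 29.764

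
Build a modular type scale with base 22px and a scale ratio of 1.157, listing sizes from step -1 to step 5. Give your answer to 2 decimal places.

19.01px, 22.00px, 25.45px, 29.45px, 34.07px, 39.42px, 45.61px

Step -1: 22.0 ÷ 1.157 = 19.01
Step 0: 22px
Step 1: 22.0 × 1.157 = 25.45
Step 2: 22.0 × 1.157² = 29.45
Step 3: 22.0 × 1.157³ = 34.07
Step 4: 22.0 × 1.157⁴ = 39.42
Step 5: 22.0 × 1.157⁵ = 45.61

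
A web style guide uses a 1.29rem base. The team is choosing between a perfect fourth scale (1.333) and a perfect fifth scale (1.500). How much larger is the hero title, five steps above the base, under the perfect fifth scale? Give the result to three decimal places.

4.367rem

Perfect fourth: 1.29 × 1.333⁵ = 5.42926rem
Perfect fifth: 1.29 × 1.500⁵ = 9.79594rem
Difference: 9.79594 − 5.42926 = 4.36668rem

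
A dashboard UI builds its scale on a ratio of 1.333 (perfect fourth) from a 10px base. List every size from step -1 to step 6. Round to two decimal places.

Step -1: 10.0 ÷ 1.333 = 7.50
Step 0: 10px
Step 1: 10.0 × 1.333 = 13.33
Step 2: 10.0 × 1.333² = 17.77
Step 3: 10.0 × 1.333³ = 23.69
Step 4: 10.0 × 1.333⁴ = 31.57
Step 5: 10.0 × 1.333⁵ = 42.09
Step 6: 10.0 × 1.333⁶ = 56.10

7.50px, 10.00px, 13.33px, 17.77px, 23.69px, 31.57px, 42.09px, 56.10px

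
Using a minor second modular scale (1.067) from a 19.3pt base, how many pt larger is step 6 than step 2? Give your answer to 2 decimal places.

Step 2: 19.3 × 1.067² = 21.9728pt
Step 6: 19.3 × 1.067⁶ = 28.4803pt
Difference: 28.4803 − 21.9728 = 6.5075pt

6.51pt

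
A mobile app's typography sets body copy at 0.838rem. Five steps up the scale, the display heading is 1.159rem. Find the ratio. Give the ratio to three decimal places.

1.067

The ratio satisfies 0.838 × r⁵ = 1.159, so r = (1.159 / 0.838)^(1/5).
r = 1.3831^(1/5) ≈ 1.0670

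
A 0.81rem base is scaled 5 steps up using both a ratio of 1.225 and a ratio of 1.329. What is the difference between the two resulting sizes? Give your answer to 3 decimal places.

At 1.225: 0.81 × 1.225⁵ = 2.23442rem
At 1.329: 0.81 × 1.329⁵ = 3.35823rem
Difference: 3.35823 − 2.23442 = 1.12381rem

1.124rem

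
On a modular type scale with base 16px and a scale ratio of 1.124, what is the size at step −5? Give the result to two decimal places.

8.92px

Each step on a modular scale multiplies by the ratio, so the size n steps from the base is base × ratioⁿ.
16.0 ÷ 1.124⁵ = 16.0 ÷ 1.79404 ≈ 8.92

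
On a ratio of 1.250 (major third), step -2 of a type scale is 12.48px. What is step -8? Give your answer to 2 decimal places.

3.27px

12.48 ÷ 1.250⁶ = 12.48 ÷ 3.81470 ≈ 3.272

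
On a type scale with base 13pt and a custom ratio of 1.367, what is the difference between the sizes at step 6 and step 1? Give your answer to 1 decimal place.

67.1pt

Step 1: 13.0 × 1.367 = 17.771pt
Step 6: 13.0 × 1.367⁶ = 84.831pt
Difference: 84.831 − 17.771 = 67.060pt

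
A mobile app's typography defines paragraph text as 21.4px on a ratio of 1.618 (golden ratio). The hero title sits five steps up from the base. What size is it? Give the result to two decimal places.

237.30px

21.4 × 1.618⁵ = 21.4 × 11.08901 ≈ 237.30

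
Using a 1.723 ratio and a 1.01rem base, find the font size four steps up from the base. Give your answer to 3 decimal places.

Each step on a modular scale multiplies by the ratio, so the size n steps from the base is base × ratioⁿ.
1.01 × 1.723⁴ = 1.01 × 8.81335 ≈ 8.901

8.901rem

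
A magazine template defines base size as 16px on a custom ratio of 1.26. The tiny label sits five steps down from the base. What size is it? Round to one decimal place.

5.0px

Every step multiplies by the scale ratio.
16.0 ÷ 1.26⁵ = 16.0 ÷ 3.17580 ≈ 5.04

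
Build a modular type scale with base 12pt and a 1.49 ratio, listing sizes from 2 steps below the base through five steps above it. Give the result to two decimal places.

5.41pt, 8.05pt, 12.00pt, 17.88pt, 26.64pt, 39.70pt, 59.15pt, 88.13pt

Step -2: 12.0 ÷ 1.49² = 5.41
Step -1: 12.0 ÷ 1.49 = 8.05
Step 0: 12pt
Step 1: 12.0 × 1.49 = 17.88
Step 2: 12.0 × 1.49² = 26.64
Step 3: 12.0 × 1.49³ = 39.70
Step 4: 12.0 × 1.49⁴ = 59.15
Step 5: 12.0 × 1.49⁵ = 88.13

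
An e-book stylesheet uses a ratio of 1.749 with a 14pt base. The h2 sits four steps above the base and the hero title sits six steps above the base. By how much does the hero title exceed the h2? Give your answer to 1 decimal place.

Step 4: 14.0 × 1.749⁴ = 131.005pt
Step 6: 14.0 × 1.749⁶ = 400.744pt
Difference: 400.744 − 131.005 = 269.739pt

269.7pt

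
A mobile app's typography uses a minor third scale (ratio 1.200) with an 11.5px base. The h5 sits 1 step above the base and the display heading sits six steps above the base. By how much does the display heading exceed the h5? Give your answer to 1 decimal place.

20.5px

Step 1: 11.5 × 1.200 = 13.800px
Step 6: 11.5 × 1.200⁶ = 34.339px
Difference: 34.339 − 13.800 = 20.539px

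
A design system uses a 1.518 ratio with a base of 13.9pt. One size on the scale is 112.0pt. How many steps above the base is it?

5

1.518ⁿ = 112.0 / 13.9 = 8.0576
n = ln(8.0576) / ln(1.518) = 2.0866 / 0.4174 ≈ 5.00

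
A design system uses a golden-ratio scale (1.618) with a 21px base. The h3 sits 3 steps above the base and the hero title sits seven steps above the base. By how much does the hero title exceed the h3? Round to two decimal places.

Step 3: 21.0 × 1.618³ = 88.9518px
Step 7: 21.0 × 1.618⁷ = 609.6336px
Difference: 609.6336 − 88.9518 = 520.6818px

520.68px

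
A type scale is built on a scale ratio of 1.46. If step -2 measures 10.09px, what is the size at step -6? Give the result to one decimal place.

2.2px

The gap is -6 − (-2) = -4 steps, so the factor is 1.46^-4.
10.09 ÷ 1.46⁴ = 10.09 ÷ 4.54372 ≈ 2.221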